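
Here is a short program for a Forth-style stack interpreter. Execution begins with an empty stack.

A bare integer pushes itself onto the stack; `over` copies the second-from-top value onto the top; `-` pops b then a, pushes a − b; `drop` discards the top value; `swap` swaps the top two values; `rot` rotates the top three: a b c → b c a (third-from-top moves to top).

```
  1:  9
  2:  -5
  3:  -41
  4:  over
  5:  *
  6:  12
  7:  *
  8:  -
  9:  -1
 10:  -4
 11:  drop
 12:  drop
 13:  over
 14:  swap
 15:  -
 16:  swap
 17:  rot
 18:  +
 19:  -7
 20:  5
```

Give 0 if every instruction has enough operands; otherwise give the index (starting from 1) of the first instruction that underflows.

9    -> [9]
-5   -> [9, -5]
-41  -> [9, -5, -41]
over -> [9, -5, -41, -5]
*    -> [9, -5, 205]
12   -> [9, -5, 205, 12]
*    -> [9, -5, 2460]
-    -> [9, -2465]
-1   -> [9, -2465, -1]
-4   -> [9, -2465, -1, -4]
drop -> [9, -2465, -1]
drop -> [9, -2465]
over -> [9, -2465, 9]
swap -> [9, 9, -2465]
-    -> [9, 2474]
swap -> [2474, 9]
rot  — needs 3 operands, stack has 2 → underflow

17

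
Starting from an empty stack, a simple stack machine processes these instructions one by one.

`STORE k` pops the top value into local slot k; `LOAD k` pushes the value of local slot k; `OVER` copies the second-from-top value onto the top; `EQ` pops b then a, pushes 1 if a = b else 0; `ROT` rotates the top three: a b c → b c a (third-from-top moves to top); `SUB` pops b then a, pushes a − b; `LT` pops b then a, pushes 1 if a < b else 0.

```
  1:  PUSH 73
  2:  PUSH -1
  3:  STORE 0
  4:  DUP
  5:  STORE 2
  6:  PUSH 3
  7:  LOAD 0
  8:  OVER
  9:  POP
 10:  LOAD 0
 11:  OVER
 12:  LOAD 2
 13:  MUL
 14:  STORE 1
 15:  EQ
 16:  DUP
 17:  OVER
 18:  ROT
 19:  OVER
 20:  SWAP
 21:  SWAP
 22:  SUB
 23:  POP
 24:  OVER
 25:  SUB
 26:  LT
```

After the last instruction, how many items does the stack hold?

PUSH 73 : [73]
PUSH -1 : [73, -1]
STORE 0 : [73]
DUP     : [73, 73]
STORE 2 : [73]
PUSH 3  : [73, 3]
LOAD 0  : [73, 3, -1]
OVER    : [73, 3, -1, 3]
POP     : [73, 3, -1]
LOAD 0  : [73, 3, -1, -1]
OVER    : [73, 3, -1, -1, -1]
LOAD 2  : [73, 3, -1, -1, -1, 73]
MUL     : [73, 3, -1, -1, -73]
STORE 1 : [73, 3, -1, -1]
EQ      : [73, 3, 1]
DUP     : [73, 3, 1, 1]
OVER    : [73, 3, 1, 1, 1]
ROT     : [73, 3, 1, 1, 1]
OVER    : [73, 3, 1, 1, 1, 1]
SWAP    : [73, 3, 1, 1, 1, 1]
SWAP    : [73, 3, 1, 1, 1, 1]
SUB     : [73, 3, 1, 1, 0]
POP     : [73, 3, 1, 1]
OVER    : [73, 3, 1, 1, 1]
SUB     : [73, 3, 1, 0]
LT      : [73, 3, 0]

3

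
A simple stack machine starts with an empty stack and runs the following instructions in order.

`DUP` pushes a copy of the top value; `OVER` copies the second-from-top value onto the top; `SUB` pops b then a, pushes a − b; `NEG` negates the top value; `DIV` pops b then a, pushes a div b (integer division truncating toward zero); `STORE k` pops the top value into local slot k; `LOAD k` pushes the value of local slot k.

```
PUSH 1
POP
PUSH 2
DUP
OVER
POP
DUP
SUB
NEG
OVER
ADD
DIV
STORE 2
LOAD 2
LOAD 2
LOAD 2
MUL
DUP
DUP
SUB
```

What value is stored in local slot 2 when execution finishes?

PUSH 1  -> [1]
POP     -> []
PUSH 2  -> [2]
DUP     -> [2, 2]
OVER    -> [2, 2, 2]
POP     -> [2, 2]
DUP     -> [2, 2, 2]
SUB     -> [2, 0]
NEG     -> [2, 0]
OVER    -> [2, 0, 2]
ADD     -> [2, 2]
DIV     -> [1]
STORE 2 -> []
LOAD 2  -> [1]
LOAD 2  -> [1, 1]
LOAD 2  -> [1, 1, 1]
MUL     -> [1, 1]
DUP     -> [1, 1, 1]
DUP     -> [1, 1, 1, 1]
SUB     -> [1, 1, 0]

1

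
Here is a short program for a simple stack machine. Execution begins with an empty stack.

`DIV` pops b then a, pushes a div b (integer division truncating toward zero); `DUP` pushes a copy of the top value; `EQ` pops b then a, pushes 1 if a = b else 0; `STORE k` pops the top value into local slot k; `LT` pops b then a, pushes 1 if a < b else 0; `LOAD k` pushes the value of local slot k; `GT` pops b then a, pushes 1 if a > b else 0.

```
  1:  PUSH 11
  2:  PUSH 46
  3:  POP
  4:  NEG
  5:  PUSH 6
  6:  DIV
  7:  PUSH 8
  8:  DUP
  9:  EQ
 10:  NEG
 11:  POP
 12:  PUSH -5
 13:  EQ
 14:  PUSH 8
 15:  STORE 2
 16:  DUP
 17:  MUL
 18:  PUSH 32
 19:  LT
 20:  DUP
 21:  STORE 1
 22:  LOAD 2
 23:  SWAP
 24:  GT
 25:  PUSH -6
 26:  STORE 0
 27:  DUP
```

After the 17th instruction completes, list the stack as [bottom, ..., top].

[0]

PUSH 11 -> [11]
PUSH 46 -> [11, 46]
POP     -> [11]
NEG     -> [-11]
PUSH 6  -> [-11, 6]
DIV     -> [-1]
PUSH 8  -> [-1, 8]
DUP     -> [-1, 8, 8]
EQ      -> [-1, 1]
NEG     -> [-1, -1]
POP     -> [-1]
PUSH -5 -> [-1, -5]
EQ      -> [0]
PUSH 8  -> [0, 8]
STORE 2 -> [0]
DUP     -> [0, 0]
MUL     -> [0]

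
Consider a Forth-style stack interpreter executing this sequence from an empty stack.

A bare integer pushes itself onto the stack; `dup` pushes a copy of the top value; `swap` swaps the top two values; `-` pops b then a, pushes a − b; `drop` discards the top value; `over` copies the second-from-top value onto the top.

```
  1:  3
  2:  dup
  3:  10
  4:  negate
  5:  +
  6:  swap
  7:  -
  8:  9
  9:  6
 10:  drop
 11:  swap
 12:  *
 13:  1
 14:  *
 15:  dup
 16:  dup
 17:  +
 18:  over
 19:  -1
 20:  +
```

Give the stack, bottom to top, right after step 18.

3       [3]
dup     [3, 3]
10      [3, 3, 10]
negate  [3, 3, -10]
+       [3, -7]
swap    [-7, 3]
-       [-10]
9       [-10, 9]
6       [-10, 9, 6]
drop    [-10, 9]
swap    [9, -10]
*       [-90]
1       [-90, 1]
*       [-90]
dup     [-90, -90]
dup     [-90, -90, -90]
+       [-90, -180]
over    [-90, -180, -90]

[-90, -180, -90]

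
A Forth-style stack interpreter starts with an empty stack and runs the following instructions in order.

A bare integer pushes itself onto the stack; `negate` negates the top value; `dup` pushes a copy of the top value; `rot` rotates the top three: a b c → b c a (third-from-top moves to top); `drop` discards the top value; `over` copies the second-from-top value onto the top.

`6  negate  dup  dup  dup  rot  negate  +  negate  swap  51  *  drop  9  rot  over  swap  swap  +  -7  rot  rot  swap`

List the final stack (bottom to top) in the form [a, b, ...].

[0, -7, 3, 9]

6      -> [6]
negate -> [-6]
dup    -> [-6, -6]
dup    -> [-6, -6, -6]
dup    -> [-6, -6, -6, -6]
rot    -> [-6, -6, -6, -6]
negate -> [-6, -6, -6, 6]
+      -> [-6, -6, 0]
negate -> [-6, -6, 0]
swap   -> [-6, 0, -6]
51     -> [-6, 0, -6, 51]
*      -> [-6, 0, -306]
drop   -> [-6, 0]
9      -> [-6, 0, 9]
rot    -> [0, 9, -6]
over   -> [0, 9, -6, 9]
swap   -> [0, 9, 9, -6]
swap   -> [0, 9, -6, 9]
+      -> [0, 9, 3]
-7     -> [0, 9, 3, -7]
rot    -> [0, 3, -7, 9]
rot    -> [0, -7, 9, 3]
swap   -> [0, -7, 3, 9]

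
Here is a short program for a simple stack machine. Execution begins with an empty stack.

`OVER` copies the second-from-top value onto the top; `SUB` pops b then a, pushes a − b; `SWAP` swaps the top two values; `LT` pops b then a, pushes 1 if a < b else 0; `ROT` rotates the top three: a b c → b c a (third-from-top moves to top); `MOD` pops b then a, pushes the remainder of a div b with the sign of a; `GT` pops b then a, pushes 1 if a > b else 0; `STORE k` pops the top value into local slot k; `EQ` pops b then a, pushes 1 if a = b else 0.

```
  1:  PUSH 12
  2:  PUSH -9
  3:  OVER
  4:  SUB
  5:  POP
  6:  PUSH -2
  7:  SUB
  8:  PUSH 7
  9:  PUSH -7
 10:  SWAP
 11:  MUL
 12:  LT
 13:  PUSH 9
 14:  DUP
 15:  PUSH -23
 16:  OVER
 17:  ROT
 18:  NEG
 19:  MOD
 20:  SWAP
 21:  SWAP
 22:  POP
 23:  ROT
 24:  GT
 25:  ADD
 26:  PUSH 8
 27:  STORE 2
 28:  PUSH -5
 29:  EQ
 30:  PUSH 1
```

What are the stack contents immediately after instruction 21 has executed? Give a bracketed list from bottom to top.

[0, 9, -23, 0]

PUSH 12  → [12]
PUSH -9  → [12, -9]
OVER     → [12, -9, 12]
SUB      → [12, -21]
POP      → [12]
PUSH -2  → [12, -2]
SUB      → [14]
PUSH 7   → [14, 7]
PUSH -7  → [14, 7, -7]
SWAP     → [14, -7, 7]
MUL      → [14, -49]
LT       → [0]
PUSH 9   → [0, 9]
DUP      → [0, 9, 9]
PUSH -23 → [0, 9, 9, -23]
OVER     → [0, 9, 9, -23, 9]
ROT      → [0, 9, -23, 9, 9]
NEG      → [0, 9, -23, 9, -9]
MOD      → [0, 9, -23, 0]
SWAP     → [0, 9, 0, -23]
SWAP     → [0, 9, -23, 0]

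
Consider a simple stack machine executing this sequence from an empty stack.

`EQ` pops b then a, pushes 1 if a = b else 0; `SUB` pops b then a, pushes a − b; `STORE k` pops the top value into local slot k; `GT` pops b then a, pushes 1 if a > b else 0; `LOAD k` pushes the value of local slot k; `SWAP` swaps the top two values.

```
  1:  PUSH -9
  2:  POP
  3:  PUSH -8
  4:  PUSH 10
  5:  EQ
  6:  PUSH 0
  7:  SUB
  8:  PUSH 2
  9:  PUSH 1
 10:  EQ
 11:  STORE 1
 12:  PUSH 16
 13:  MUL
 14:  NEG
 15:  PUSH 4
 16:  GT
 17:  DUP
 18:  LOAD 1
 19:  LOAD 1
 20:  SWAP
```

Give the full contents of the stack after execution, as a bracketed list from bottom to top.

PUSH -9 -> [-9]
POP     -> []
PUSH -8 -> [-8]
PUSH 10 -> [-8, 10]
EQ      -> [0]
PUSH 0  -> [0, 0]
SUB     -> [0]
PUSH 2  -> [0, 2]
PUSH 1  -> [0, 2, 1]
EQ      -> [0, 0]
STORE 1 -> [0]
PUSH 16 -> [0, 16]
MUL     -> [0]
NEG     -> [0]
PUSH 4  -> [0, 4]
GT      -> [0]
DUP     -> [0, 0]
LOAD 1  -> [0, 0, 0]
LOAD 1  -> [0, 0, 0, 0]
SWAP    -> [0, 0, 0, 0]

[0, 0, 0, 0]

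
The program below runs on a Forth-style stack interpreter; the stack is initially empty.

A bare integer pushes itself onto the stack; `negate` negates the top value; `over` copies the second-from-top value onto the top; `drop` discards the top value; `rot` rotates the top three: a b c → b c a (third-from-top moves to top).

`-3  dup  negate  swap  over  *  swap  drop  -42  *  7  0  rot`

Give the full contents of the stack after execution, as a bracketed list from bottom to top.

[7, 0, 378]

-3     → [-3]
dup    → [-3, -3]
negate → [-3, 3]
swap   → [3, -3]
over   → [3, -3, 3]
*      → [3, -9]
swap   → [-9, 3]
drop   → [-9]
-42    → [-9, -42]
*      → [378]
7      → [378, 7]
0      → [378, 7, 0]
rot    → [7, 0, 378]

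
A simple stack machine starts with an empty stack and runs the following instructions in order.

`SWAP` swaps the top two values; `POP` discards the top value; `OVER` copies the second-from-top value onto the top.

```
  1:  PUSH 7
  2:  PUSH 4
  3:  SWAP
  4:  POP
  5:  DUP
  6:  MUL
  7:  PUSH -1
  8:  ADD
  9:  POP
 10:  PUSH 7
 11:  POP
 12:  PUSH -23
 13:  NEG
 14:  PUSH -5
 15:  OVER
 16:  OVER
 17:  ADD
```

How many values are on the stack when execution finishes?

PUSH 7   -> [7]
PUSH 4   -> [7, 4]
SWAP     -> [4, 7]
POP      -> [4]
DUP      -> [4, 4]
MUL      -> [16]
PUSH -1  -> [16, -1]
ADD      -> [15]
POP      -> []
PUSH 7   -> [7]
POP      -> []
PUSH -23 -> [-23]
NEG      -> [23]
PUSH -5  -> [23, -5]
OVER     -> [23, -5, 23]
OVER     -> [23, -5, 23, -5]
ADD      -> [23, -5, 18]

3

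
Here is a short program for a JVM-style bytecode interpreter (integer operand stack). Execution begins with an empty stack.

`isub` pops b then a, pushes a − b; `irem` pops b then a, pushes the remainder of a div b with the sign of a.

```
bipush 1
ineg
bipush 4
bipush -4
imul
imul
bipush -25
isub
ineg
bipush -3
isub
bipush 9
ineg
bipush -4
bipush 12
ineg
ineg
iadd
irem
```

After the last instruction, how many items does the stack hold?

2

bipush 1   → 1
ineg       → -1
bipush 4   → -1 4
bipush -4  → -1 4 -4
imul       → -1 -16
imul       → 16
bipush -25 → 16 -25
isub       → 41
ineg       → -41
bipush -3  → -41 -3
isub       → -38
bipush 9   → -38 9
ineg       → -38 -9
bipush -4  → -38 -9 -4
bipush 12  → -38 -9 -4 12
ineg       → -38 -9 -4 -12
ineg       → -38 -9 -4 12
iadd       → -38 -9 8
irem       → -38 -1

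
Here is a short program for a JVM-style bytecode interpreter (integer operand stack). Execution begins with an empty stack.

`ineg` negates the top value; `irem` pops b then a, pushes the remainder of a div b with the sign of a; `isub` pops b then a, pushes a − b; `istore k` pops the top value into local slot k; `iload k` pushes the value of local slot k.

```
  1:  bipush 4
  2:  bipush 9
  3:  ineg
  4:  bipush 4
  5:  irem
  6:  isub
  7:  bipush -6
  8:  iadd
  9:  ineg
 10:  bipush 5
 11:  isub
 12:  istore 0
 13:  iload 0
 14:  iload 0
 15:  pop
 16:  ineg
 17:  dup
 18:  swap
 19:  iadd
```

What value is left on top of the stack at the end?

8

bipush 4  → 4
bipush 9  → 4 9
ineg      → 4 -9
bipush 4  → 4 -9 4
irem      → 4 -1
isub      → 5
bipush -6 → 5 -6
iadd      → -1
ineg      → 1
bipush 5  → 1 5
isub      → -4
istore 0  → (empty)
iload 0   → -4
iload 0   → -4 -4
pop       → -4
ineg      → 4
dup       → 4 4
swap      → 4 4
iadd      → 8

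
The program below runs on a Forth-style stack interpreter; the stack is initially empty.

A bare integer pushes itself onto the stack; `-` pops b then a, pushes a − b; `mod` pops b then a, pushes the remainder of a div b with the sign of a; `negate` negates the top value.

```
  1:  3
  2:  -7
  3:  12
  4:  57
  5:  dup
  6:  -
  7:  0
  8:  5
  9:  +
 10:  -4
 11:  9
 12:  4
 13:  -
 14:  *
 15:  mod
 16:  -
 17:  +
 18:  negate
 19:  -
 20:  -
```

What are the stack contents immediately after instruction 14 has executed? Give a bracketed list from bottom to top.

3    3
-7   3 -7
12   3 -7 12
57   3 -7 12 57
dup  3 -7 12 57 57
-    3 -7 12 0
0    3 -7 12 0 0
5    3 -7 12 0 0 5
+    3 -7 12 0 5
-4   3 -7 12 0 5 -4
9    3 -7 12 0 5 -4 9
4    3 -7 12 0 5 -4 9 4
-    3 -7 12 0 5 -4 5
*    3 -7 12 0 5 -20

[3, -7, 12, 0, 5, -20]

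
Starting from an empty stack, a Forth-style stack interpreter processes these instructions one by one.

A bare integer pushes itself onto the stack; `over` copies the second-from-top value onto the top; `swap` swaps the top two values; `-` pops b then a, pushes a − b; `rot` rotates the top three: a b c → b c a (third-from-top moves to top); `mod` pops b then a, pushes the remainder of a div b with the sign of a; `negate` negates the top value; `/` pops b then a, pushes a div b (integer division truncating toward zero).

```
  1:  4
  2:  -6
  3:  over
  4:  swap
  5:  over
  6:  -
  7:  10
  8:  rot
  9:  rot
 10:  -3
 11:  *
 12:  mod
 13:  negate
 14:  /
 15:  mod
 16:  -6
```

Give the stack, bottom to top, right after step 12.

4    → 4
-6   → 4 -6
over → 4 -6 4
swap → 4 4 -6
over → 4 4 -6 4
-    → 4 4 -10
10   → 4 4 -10 10
rot  → 4 -10 10 4
rot  → 4 10 4 -10
-3   → 4 10 4 -10 -3
*    → 4 10 4 30
mod  → 4 10 4

[4, 10, 4]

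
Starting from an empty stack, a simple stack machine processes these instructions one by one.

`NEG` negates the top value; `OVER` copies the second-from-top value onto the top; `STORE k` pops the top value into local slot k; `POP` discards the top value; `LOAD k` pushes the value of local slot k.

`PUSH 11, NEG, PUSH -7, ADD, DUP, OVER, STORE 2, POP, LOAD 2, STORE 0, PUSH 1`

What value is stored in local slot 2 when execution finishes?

-18

PUSH 11 : 11
NEG     : -11
PUSH -7 : -11 -7
ADD     : -18
DUP     : -18 -18
OVER    : -18 -18 -18
STORE 2 : -18 -18
POP     : -18
LOAD 2  : -18 -18
STORE 0 : -18
PUSH 1  : -18 1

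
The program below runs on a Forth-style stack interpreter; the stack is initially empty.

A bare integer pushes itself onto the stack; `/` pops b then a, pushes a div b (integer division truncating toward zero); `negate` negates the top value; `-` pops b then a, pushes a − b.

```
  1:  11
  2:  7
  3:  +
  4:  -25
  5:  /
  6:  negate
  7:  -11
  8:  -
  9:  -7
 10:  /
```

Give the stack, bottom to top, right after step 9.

[11, -7]

11     : 11
7      : 11 7
+      : 18
-25    : 18 -25
/      : 0
negate : 0
-11    : 0 -11
-      : 11
-7     : 11 -7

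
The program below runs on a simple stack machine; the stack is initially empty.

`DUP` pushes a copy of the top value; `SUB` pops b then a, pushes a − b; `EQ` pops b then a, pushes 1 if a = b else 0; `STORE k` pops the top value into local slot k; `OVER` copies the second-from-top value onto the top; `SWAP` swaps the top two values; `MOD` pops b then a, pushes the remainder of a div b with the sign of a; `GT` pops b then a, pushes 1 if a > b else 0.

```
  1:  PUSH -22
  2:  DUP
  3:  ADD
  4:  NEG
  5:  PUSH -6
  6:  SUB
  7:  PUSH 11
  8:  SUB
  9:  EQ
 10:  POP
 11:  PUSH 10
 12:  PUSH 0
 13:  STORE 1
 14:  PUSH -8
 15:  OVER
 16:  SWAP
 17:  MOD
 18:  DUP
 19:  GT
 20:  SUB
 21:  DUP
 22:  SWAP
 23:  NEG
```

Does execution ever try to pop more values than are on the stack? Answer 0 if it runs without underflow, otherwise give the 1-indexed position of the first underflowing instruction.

9

PUSH -22  [-22]
DUP       [-22, -22]
ADD       [-44]
NEG       [44]
PUSH -6   [44, -6]
SUB       [50]
PUSH 11   [50, 11]
SUB       [39]
EQ  — needs 2 operands, stack has 1 → underflow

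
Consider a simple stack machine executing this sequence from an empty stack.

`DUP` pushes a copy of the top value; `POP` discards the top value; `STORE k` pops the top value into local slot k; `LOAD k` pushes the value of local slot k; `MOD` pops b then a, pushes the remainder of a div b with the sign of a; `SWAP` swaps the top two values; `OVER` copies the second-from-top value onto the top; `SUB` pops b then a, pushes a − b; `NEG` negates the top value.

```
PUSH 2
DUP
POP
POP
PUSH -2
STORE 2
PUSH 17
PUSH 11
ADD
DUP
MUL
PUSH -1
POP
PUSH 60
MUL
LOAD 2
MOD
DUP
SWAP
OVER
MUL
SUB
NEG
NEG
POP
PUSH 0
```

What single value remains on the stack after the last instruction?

0

PUSH 2  : 2
DUP     : 2 2
POP     : 2
POP     : (empty)
PUSH -2 : -2
STORE 2 : (empty)
PUSH 17 : 17
PUSH 11 : 17 11
ADD     : 28
DUP     : 28 28
MUL     : 784
PUSH -1 : 784 -1
POP     : 784
PUSH 60 : 784 60
MUL     : 47040
LOAD 2  : 47040 -2
MOD     : 0
DUP     : 0 0
SWAP    : 0 0
OVER    : 0 0 0
MUL     : 0 0
SUB     : 0
NEG     : 0
NEG     : 0
POP     : (empty)
PUSH 0  : 0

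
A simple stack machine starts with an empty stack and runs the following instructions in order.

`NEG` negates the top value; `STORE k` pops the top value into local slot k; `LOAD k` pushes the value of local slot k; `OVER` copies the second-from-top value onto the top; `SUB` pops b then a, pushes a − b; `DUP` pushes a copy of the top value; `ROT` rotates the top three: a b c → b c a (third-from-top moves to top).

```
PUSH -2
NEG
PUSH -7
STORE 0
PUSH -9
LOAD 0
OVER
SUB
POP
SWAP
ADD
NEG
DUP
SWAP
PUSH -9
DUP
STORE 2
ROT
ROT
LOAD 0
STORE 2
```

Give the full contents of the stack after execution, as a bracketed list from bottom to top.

[-9, 7, 7]

PUSH -2 → -2
NEG     → 2
PUSH -7 → 2 -7
STORE 0 → 2
PUSH -9 → 2 -9
LOAD 0  → 2 -9 -7
OVER    → 2 -9 -7 -9
SUB     → 2 -9 2
POP     → 2 -9
SWAP    → -9 2
ADD     → -7
NEG     → 7
DUP     → 7 7
SWAP    → 7 7
PUSH -9 → 7 7 -9
DUP     → 7 7 -9 -9
STORE 2 → 7 7 -9
ROT     → 7 -9 7
ROT     → -9 7 7
LOAD 0  → -9 7 7 -7
STORE 2 → -9 7 7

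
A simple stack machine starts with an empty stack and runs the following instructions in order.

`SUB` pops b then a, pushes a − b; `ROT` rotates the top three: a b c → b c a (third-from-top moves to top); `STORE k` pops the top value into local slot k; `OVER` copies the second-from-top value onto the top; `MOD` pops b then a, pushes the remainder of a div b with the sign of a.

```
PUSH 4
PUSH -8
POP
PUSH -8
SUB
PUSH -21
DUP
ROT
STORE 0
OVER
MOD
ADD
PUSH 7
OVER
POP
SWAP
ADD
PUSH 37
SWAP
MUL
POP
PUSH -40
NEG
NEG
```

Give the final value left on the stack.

-40

PUSH 4    4
PUSH -8   4 -8
POP       4
PUSH -8   4 -8
SUB       12
PUSH -21  12 -21
DUP       12 -21 -21
ROT       -21 -21 12
STORE 0   -21 -21
OVER      -21 -21 -21
MOD       -21 0
ADD       -21
PUSH 7    -21 7
OVER      -21 7 -21
POP       -21 7
SWAP      7 -21
ADD       -14
PUSH 37   -14 37
SWAP      37 -14
MUL       -518
POP       (empty)
PUSH -40  -40
NEG       40
NEG       -40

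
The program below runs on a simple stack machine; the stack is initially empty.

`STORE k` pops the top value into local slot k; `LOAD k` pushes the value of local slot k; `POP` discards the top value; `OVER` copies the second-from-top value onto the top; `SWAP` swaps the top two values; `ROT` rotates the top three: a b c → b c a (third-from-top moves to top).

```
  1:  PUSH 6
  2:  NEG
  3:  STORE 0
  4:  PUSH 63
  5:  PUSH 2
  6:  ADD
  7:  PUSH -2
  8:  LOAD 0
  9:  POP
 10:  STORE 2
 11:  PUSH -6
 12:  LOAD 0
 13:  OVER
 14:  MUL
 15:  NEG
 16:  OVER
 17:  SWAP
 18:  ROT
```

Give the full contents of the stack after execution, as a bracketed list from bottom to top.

[65, -6, -36, -6]

PUSH 6   6
NEG      -6
STORE 0  (empty)
PUSH 63  63
PUSH 2   63 2
ADD      65
PUSH -2  65 -2
LOAD 0   65 -2 -6
POP      65 -2
STORE 2  65
PUSH -6  65 -6
LOAD 0   65 -6 -6
OVER     65 -6 -6 -6
MUL      65 -6 36
NEG      65 -6 -36
OVER     65 -6 -36 -6
SWAP     65 -6 -6 -36
ROT      65 -6 -36 -6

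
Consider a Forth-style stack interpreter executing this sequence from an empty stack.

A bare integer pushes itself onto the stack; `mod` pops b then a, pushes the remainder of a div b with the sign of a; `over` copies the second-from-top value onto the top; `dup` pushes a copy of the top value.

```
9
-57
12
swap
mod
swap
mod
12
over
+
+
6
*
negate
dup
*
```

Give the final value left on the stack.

9      → [9]
-57    → [9, -57]
12     → [9, -57, 12]
swap   → [9, 12, -57]
mod    → [9, 12]
swap   → [12, 9]
mod    → [3]
12     → [3, 12]
over   → [3, 12, 3]
+      → [3, 15]
+      → [18]
6      → [18, 6]
*      → [108]
negate → [-108]
dup    → [-108, -108]
*      → [11664]

11664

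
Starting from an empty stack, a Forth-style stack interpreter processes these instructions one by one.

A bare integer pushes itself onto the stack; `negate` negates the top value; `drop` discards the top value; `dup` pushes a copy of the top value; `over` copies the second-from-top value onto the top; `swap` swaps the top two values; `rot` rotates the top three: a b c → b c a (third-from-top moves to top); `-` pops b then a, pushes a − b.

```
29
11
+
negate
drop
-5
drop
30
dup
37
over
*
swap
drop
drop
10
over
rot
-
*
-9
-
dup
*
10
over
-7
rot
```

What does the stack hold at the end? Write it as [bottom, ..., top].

[81, 81, -7, 10]

29      29
11      29 11
+       40
negate  -40
drop    (empty)
-5      -5
drop    (empty)
30      30
dup     30 30
37      30 30 37
over    30 30 37 30
*       30 30 1110
swap    30 1110 30
drop    30 1110
drop    30
10      30 10
over    30 10 30
rot     10 30 30
-       10 0
*       0
-9      0 -9
-       9
dup     9 9
*       81
10      81 10
over    81 10 81
-7      81 10 81 -7
rot     81 81 -7 10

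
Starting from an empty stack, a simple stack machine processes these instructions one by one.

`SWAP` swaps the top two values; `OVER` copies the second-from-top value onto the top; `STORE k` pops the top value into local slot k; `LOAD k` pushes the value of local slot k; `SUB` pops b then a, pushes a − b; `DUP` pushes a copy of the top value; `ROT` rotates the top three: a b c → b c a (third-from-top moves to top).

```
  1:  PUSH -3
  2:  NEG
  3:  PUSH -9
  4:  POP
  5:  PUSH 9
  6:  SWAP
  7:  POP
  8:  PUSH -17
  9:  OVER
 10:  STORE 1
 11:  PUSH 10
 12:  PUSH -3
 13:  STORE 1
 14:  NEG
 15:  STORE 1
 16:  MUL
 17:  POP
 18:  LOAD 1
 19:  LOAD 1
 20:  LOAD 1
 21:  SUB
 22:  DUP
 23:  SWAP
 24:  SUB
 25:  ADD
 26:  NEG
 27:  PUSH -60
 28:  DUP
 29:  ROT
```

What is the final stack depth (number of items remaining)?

PUSH -3  : -3
NEG      : 3
PUSH -9  : 3 -9
POP      : 3
PUSH 9   : 3 9
SWAP     : 9 3
POP      : 9
PUSH -17 : 9 -17
OVER     : 9 -17 9
STORE 1  : 9 -17
PUSH 10  : 9 -17 10
PUSH -3  : 9 -17 10 -3
STORE 1  : 9 -17 10
NEG      : 9 -17 -10
STORE 1  : 9 -17
MUL      : -153
POP      : (empty)
LOAD 1   : -10
LOAD 1   : -10 -10
LOAD 1   : -10 -10 -10
SUB      : -10 0
DUP      : -10 0 0
SWAP     : -10 0 0
SUB      : -10 0
ADD      : -10
NEG      : 10
PUSH -60 : 10 -60
DUP      : 10 -60 -60
ROT      : -60 -60 10

3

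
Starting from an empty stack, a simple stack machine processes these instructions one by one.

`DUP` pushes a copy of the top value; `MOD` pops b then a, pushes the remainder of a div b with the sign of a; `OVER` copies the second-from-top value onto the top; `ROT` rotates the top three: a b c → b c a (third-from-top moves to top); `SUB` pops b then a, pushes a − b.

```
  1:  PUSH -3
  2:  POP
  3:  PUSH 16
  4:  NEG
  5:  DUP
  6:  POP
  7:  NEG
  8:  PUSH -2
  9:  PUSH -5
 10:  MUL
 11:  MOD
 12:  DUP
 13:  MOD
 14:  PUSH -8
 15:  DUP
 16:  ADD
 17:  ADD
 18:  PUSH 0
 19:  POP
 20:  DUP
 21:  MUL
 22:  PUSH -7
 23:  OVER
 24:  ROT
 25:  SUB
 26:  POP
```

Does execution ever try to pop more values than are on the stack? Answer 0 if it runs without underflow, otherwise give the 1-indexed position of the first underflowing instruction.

0

PUSH -3  -3
POP      (empty)
PUSH 16  16
NEG      -16
DUP      -16 -16
POP      -16
NEG      16
PUSH -2  16 -2
PUSH -5  16 -2 -5
MUL      16 10
MOD      6
DUP      6 6
MOD      0
PUSH -8  0 -8
DUP      0 -8 -8
ADD      0 -16
ADD      -16
PUSH 0   -16 0
POP      -16
DUP      -16 -16
MUL      256
PUSH -7  256 -7
OVER     256 -7 256
ROT      -7 256 256
SUB      -7 0
POP      -7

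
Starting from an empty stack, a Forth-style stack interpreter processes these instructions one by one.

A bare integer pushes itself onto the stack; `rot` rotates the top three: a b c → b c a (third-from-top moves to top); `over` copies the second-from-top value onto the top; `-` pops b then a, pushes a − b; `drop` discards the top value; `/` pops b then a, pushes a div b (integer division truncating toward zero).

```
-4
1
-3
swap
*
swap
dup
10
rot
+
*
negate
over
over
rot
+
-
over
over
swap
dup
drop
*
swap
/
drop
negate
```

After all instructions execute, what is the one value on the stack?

-4     : -4
1      : -4 1
-3     : -4 1 -3
swap   : -4 -3 1
*      : -4 -3
swap   : -3 -4
dup    : -3 -4 -4
10     : -3 -4 -4 10
rot    : -3 -4 10 -4
+      : -3 -4 6
*      : -3 -24
negate : -3 24
over   : -3 24 -3
over   : -3 24 -3 24
rot    : -3 -3 24 24
+      : -3 -3 48
-      : -3 -51
over   : -3 -51 -3
over   : -3 -51 -3 -51
swap   : -3 -51 -51 -3
dup    : -3 -51 -51 -3 -3
drop   : -3 -51 -51 -3
*      : -3 -51 153
swap   : -3 153 -51
/      : -3 -3
drop   : -3
negate : 3

3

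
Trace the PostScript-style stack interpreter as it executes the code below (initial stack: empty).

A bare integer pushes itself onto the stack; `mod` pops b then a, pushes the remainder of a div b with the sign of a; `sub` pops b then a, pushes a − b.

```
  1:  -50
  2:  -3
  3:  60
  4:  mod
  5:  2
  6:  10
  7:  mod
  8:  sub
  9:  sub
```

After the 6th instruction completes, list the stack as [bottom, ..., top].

-50  -50
-3   -50 -3
60   -50 -3 60
mod  -50 -3
2    -50 -3 2
10   -50 -3 2 10

[-50, -3, 2, 10]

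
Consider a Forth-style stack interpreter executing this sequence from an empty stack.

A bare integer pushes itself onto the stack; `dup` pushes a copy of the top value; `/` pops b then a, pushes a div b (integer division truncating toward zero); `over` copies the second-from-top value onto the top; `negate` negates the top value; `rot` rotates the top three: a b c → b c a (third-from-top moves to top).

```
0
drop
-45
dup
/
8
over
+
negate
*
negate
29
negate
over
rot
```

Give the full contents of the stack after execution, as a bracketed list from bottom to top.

[-29, 9, 9]

0      : 0
drop   : (empty)
-45    : -45
dup    : -45 -45
/      : 1
8      : 1 8
over   : 1 8 1
+      : 1 9
negate : 1 -9
*      : -9
negate : 9
29     : 9 29
negate : 9 -29
over   : 9 -29 9
rot    : -29 9 9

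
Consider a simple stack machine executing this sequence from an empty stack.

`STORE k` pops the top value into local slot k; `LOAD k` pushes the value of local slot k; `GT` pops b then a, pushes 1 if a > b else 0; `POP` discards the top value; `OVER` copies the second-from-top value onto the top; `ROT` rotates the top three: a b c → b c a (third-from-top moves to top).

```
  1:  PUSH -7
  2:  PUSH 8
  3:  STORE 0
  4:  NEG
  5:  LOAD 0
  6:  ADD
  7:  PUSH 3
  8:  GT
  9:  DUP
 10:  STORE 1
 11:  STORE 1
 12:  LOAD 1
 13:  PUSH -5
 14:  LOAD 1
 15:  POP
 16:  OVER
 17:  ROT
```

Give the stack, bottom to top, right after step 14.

PUSH -7 → -7
PUSH 8  → -7 8
STORE 0 → -7
NEG     → 7
LOAD 0  → 7 8
ADD     → 15
PUSH 3  → 15 3
GT      → 1
DUP     → 1 1
STORE 1 → 1
STORE 1 → (empty)
LOAD 1  → 1
PUSH -5 → 1 -5
LOAD 1  → 1 -5 1

[1, -5, 1]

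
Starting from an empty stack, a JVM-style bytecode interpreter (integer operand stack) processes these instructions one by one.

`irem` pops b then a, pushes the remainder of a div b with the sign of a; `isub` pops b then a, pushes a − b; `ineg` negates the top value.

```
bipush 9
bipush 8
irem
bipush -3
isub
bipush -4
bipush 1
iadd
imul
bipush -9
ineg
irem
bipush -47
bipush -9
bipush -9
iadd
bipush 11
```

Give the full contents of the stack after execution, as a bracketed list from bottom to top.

[-3, -47, -18, 11]

bipush 9   : 9
bipush 8   : 9 8
irem       : 1
bipush -3  : 1 -3
isub       : 4
bipush -4  : 4 -4
bipush 1   : 4 -4 1
iadd       : 4 -3
imul       : -12
bipush -9  : -12 -9
ineg       : -12 9
irem       : -3
bipush -47 : -3 -47
bipush -9  : -3 -47 -9
bipush -9  : -3 -47 -9 -9
iadd       : -3 -47 -18
bipush 11  : -3 -47 -18 11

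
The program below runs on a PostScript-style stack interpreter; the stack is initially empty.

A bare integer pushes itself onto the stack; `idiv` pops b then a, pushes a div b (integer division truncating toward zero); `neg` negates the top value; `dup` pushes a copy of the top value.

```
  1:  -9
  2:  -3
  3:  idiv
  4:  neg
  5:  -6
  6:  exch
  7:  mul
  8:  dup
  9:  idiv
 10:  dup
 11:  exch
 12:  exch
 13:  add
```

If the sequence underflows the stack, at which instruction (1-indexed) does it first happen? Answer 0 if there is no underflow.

-9   : [-9]
-3   : [-9, -3]
idiv : [3]
neg  : [-3]
-6   : [-3, -6]
exch : [-6, -3]
mul  : [18]
dup  : [18, 18]
idiv : [1]
dup  : [1, 1]
exch : [1, 1]
exch : [1, 1]
add  : [2]

0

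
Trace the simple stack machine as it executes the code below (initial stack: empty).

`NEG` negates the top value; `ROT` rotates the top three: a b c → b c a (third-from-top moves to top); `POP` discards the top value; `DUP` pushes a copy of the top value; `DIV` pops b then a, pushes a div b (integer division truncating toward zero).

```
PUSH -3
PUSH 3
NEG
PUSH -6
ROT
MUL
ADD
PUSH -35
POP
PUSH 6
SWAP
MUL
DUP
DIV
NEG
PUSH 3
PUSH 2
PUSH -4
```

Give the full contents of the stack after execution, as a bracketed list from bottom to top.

[-1, 3, 2, -4]

PUSH -3   -3
PUSH 3    -3 3
NEG       -3 -3
PUSH -6   -3 -3 -6
ROT       -3 -6 -3
MUL       -3 18
ADD       15
PUSH -35  15 -35
POP       15
PUSH 6    15 6
SWAP      6 15
MUL       90
DUP       90 90
DIV       1
NEG       -1
PUSH 3    -1 3
PUSH 2    -1 3 2
PUSH -4   -1 3 2 -4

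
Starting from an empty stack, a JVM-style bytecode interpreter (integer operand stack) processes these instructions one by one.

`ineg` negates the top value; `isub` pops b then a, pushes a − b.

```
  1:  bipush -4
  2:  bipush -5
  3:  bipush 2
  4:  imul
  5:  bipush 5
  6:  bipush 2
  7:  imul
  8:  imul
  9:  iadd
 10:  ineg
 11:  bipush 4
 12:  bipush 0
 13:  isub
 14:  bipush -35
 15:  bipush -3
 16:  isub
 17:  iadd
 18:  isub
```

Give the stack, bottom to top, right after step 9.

bipush -4 -> [-4]
bipush -5 -> [-4, -5]
bipush 2  -> [-4, -5, 2]
imul      -> [-4, -10]
bipush 5  -> [-4, -10, 5]
bipush 2  -> [-4, -10, 5, 2]
imul      -> [-4, -10, 10]
imul      -> [-4, -100]
iadd      -> [-104]

[-104]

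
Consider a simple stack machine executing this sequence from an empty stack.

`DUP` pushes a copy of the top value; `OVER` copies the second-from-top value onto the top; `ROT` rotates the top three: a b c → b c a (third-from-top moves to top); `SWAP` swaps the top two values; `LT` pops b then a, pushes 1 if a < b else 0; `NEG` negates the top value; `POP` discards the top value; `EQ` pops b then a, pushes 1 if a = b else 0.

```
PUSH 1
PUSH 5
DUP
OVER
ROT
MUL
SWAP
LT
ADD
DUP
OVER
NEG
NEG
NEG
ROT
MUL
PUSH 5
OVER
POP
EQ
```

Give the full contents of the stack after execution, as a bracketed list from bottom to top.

[1, 0]

PUSH 1 → [1]
PUSH 5 → [1, 5]
DUP    → [1, 5, 5]
OVER   → [1, 5, 5, 5]
ROT    → [1, 5, 5, 5]
MUL    → [1, 5, 25]
SWAP   → [1, 25, 5]
LT     → [1, 0]
ADD    → [1]
DUP    → [1, 1]
OVER   → [1, 1, 1]
NEG    → [1, 1, -1]
NEG    → [1, 1, 1]
NEG    → [1, 1, -1]
ROT    → [1, -1, 1]
MUL    → [1, -1]
PUSH 5 → [1, -1, 5]
OVER   → [1, -1, 5, -1]
POP    → [1, -1, 5]
EQ     → [1, 0]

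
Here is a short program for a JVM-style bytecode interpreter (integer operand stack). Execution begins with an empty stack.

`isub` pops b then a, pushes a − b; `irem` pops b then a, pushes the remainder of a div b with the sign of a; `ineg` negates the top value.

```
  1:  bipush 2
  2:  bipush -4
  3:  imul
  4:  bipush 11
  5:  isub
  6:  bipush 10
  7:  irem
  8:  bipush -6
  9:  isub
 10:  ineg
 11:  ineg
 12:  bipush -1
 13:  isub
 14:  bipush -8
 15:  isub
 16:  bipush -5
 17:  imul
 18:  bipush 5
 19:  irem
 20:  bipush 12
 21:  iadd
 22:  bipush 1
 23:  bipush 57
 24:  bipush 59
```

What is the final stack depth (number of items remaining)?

4

bipush 2  -> [2]
bipush -4 -> [2, -4]
imul      -> [-8]
bipush 11 -> [-8, 11]
isub      -> [-19]
bipush 10 -> [-19, 10]
irem      -> [-9]
bipush -6 -> [-9, -6]
isub      -> [-3]
ineg      -> [3]
ineg      -> [-3]
bipush -1 -> [-3, -1]
isub      -> [-2]
bipush -8 -> [-2, -8]
isub      -> [6]
bipush -5 -> [6, -5]
imul      -> [-30]
bipush 5  -> [-30, 5]
irem      -> [0]
bipush 12 -> [0, 12]
iadd      -> [12]
bipush 1  -> [12, 1]
bipush 57 -> [12, 1, 57]
bipush 59 -> [12, 1, 57, 59]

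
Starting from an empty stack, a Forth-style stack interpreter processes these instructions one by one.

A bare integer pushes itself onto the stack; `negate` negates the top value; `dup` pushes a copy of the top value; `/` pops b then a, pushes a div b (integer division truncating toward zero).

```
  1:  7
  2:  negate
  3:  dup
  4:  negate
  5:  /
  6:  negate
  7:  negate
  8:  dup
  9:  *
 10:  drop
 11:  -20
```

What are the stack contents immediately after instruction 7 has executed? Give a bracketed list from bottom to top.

[-1]

7       [7]
negate  [-7]
dup     [-7, -7]
negate  [-7, 7]
/       [-1]
negate  [1]
negate  [-1]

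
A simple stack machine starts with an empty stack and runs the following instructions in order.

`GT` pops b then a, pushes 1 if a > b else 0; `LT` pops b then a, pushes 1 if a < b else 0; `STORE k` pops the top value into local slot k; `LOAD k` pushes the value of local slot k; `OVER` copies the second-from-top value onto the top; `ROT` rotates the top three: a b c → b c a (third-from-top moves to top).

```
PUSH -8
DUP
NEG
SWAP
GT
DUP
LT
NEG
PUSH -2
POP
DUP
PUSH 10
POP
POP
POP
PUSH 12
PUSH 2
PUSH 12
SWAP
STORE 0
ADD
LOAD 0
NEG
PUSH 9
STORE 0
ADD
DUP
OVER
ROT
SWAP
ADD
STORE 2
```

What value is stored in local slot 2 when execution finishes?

44

PUSH -8 → [-8]
DUP     → [-8, -8]
NEG     → [-8, 8]
SWAP    → [8, -8]
GT      → [1]
DUP     → [1, 1]
LT      → [0]
NEG     → [0]
PUSH -2 → [0, -2]
POP     → [0]
DUP     → [0, 0]
PUSH 10 → [0, 0, 10]
POP     → [0, 0]
POP     → [0]
POP     → []
PUSH 12 → [12]
PUSH 2  → [12, 2]
PUSH 12 → [12, 2, 12]
SWAP    → [12, 12, 2]
STORE 0 → [12, 12]
ADD     → [24]
LOAD 0  → [24, 2]
NEG     → [24, -2]
PUSH 9  → [24, -2, 9]
STORE 0 → [24, -2]
ADD     → [22]
DUP     → [22, 22]
OVER    → [22, 22, 22]
ROT     → [22, 22, 22]
SWAP    → [22, 22, 22]
ADD     → [22, 44]
STORE 2 → [22]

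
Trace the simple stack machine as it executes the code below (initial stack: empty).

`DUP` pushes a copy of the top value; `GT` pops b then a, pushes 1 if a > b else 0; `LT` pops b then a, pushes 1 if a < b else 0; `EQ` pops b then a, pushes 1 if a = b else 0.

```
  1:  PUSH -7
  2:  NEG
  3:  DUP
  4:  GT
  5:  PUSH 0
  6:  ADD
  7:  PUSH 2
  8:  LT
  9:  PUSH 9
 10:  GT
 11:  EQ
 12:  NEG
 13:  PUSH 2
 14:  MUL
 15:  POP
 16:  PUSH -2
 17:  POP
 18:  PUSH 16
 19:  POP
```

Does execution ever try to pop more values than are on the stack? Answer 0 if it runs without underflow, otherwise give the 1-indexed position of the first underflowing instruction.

PUSH -7  -7
NEG      7
DUP      7 7
GT       0
PUSH 0   0 0
ADD      0
PUSH 2   0 2
LT       1
PUSH 9   1 9
GT       0
EQ  — needs 2 operands, stack has 1 → underflow

11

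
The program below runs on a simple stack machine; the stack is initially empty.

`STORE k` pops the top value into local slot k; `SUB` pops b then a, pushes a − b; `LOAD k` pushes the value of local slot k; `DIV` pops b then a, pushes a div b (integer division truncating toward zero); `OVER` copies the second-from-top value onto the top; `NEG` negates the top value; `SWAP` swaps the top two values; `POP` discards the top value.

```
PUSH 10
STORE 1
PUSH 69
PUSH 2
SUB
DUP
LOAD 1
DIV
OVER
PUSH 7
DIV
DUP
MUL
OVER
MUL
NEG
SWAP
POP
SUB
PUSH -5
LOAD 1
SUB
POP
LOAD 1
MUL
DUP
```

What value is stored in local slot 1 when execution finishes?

PUSH 10 → [10]
STORE 1 → []
PUSH 69 → [69]
PUSH 2  → [69, 2]
SUB     → [67]
DUP     → [67, 67]
LOAD 1  → [67, 67, 10]
DIV     → [67, 6]
OVER    → [67, 6, 67]
PUSH 7  → [67, 6, 67, 7]
DIV     → [67, 6, 9]
DUP     → [67, 6, 9, 9]
MUL     → [67, 6, 81]
OVER    → [67, 6, 81, 6]
MUL     → [67, 6, 486]
NEG     → [67, 6, -486]
SWAP    → [67, -486, 6]
POP     → [67, -486]
SUB     → [553]
PUSH -5 → [553, -5]
LOAD 1  → [553, -5, 10]
SUB     → [553, -15]
POP     → [553]
LOAD 1  → [553, 10]
MUL     → [5530]
DUP     → [5530, 5530]

10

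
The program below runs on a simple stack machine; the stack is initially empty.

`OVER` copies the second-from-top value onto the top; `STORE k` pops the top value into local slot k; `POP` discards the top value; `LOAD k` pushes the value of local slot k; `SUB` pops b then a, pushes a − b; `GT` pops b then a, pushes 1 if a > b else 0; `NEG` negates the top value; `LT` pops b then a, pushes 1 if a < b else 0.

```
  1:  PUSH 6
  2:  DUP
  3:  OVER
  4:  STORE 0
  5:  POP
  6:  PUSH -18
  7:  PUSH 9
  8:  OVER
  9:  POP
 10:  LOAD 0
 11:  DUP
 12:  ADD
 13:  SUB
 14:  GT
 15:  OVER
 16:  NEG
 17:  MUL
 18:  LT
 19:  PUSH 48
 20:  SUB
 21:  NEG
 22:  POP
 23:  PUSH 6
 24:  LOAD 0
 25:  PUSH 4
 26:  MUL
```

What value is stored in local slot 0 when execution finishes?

PUSH 6   : [6]
DUP      : [6, 6]
OVER     : [6, 6, 6]
STORE 0  : [6, 6]
POP      : [6]
PUSH -18 : [6, -18]
PUSH 9   : [6, -18, 9]
OVER     : [6, -18, 9, -18]
POP      : [6, -18, 9]
LOAD 0   : [6, -18, 9, 6]
DUP      : [6, -18, 9, 6, 6]
ADD      : [6, -18, 9, 12]
SUB      : [6, -18, -3]
GT       : [6, 0]
OVER     : [6, 0, 6]
NEG      : [6, 0, -6]
MUL      : [6, 0]
LT       : [0]
PUSH 48  : [0, 48]
SUB      : [-48]
NEG      : [48]
POP      : []
PUSH 6   : [6]
LOAD 0   : [6, 6]
PUSH 4   : [6, 6, 4]
MUL      : [6, 24]

6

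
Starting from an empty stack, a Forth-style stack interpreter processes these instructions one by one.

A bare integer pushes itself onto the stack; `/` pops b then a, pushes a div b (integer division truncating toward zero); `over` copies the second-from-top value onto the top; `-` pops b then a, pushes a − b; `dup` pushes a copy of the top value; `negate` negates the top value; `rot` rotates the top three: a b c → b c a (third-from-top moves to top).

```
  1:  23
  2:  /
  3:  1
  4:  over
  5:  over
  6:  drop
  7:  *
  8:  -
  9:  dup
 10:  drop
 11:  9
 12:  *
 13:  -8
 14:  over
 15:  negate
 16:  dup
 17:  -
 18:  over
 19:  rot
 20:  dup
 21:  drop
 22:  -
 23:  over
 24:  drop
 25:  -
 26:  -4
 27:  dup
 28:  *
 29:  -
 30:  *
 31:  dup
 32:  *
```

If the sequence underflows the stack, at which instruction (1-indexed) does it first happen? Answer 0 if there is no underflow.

23 -> 23
/  — needs 2 operands, stack has 1 → underflow

2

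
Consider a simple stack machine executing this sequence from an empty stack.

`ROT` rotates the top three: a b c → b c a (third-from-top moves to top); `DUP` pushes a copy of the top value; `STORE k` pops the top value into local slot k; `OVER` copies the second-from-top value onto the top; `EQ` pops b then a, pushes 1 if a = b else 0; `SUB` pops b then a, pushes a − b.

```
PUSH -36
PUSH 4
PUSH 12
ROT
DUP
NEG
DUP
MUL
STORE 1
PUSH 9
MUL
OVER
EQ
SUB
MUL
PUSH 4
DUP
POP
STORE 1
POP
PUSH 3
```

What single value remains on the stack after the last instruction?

3

PUSH -36  [-36]
PUSH 4    [-36, 4]
PUSH 12   [-36, 4, 12]
ROT       [4, 12, -36]
DUP       [4, 12, -36, -36]
NEG       [4, 12, -36, 36]
DUP       [4, 12, -36, 36, 36]
MUL       [4, 12, -36, 1296]
STORE 1   [4, 12, -36]
PUSH 9    [4, 12, -36, 9]
MUL       [4, 12, -324]
OVER      [4, 12, -324, 12]
EQ        [4, 12, 0]
SUB       [4, 12]
MUL       [48]
PUSH 4    [48, 4]
DUP       [48, 4, 4]
POP       [48, 4]
STORE 1   [48]
POP       []
PUSH 3    [3]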